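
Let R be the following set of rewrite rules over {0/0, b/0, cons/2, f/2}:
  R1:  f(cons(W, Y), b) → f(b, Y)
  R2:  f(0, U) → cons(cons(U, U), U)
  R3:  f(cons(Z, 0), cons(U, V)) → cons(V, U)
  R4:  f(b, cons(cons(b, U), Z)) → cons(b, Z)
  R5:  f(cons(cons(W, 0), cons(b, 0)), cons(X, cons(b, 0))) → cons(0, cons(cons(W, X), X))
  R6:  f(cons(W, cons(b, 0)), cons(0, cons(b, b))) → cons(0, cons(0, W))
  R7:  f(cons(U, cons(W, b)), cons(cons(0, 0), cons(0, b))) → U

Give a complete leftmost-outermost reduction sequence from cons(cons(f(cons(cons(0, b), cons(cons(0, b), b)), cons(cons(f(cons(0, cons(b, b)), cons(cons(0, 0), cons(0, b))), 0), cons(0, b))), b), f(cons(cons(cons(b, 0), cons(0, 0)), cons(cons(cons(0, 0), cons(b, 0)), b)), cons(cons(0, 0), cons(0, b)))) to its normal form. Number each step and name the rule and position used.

cons(cons(cons(0, b), b), cons(cons(b, 0), cons(0, 0)))

1. cons(cons(f(cons(cons(0, b), cons(cons(0, b), b)), cons(cons(f(cons(0, cons(b, b)), cons(cons(0, 0), cons(0, b))), 0), cons(0, b))), b), f(cons(cons(cons(b, 0), cons(0, 0)), cons(cons(cons(0, 0), cons(b, 0)), b)), cons(cons(0, 0), cons(0, b))))  →  cons(cons(f(cons(cons(0, b), cons(cons(0, b), b)), cons(cons(0, 0), cons(0, b))), b), f(cons(cons(cons(b, 0), cons(0, 0)), cons(cons(cons(0, 0), cons(b, 0)), b)), cons(cons(0, 0), cons(0, b))))   [R7 at 1.1.2.1.1]
2. cons(cons(f(cons(cons(0, b), cons(cons(0, b), b)), cons(cons(0, 0), cons(0, b))), b), f(cons(cons(cons(b, 0), cons(0, 0)), cons(cons(cons(0, 0), cons(b, 0)), b)), cons(cons(0, 0), cons(0, b))))  →  cons(cons(cons(0, b), b), f(cons(cons(cons(b, 0), cons(0, 0)), cons(cons(cons(0, 0), cons(b, 0)), b)), cons(cons(0, 0), cons(0, b))))   [R7 at 1.1]
3. cons(cons(cons(0, b), b), f(cons(cons(cons(b, 0), cons(0, 0)), cons(cons(cons(0, 0), cons(b, 0)), b)), cons(cons(0, 0), cons(0, b))))  →  cons(cons(cons(0, b), b), cons(cons(b, 0), cons(0, 0)))   [R7 at 2]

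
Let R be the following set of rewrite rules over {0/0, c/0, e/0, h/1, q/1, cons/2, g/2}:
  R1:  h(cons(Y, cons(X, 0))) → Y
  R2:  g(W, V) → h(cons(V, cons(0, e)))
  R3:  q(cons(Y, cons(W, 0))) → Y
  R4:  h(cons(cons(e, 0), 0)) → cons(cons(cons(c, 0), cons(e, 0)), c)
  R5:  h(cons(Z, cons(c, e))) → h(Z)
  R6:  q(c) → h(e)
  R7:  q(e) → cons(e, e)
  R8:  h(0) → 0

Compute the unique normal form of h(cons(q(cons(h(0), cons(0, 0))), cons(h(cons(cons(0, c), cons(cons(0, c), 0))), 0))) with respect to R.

0

1. h(cons(q(cons(h(0), cons(0, 0))), cons(h(cons(cons(0, c), cons(cons(0, c), 0))), 0)))  →  q(cons(h(0), cons(0, 0)))   [R1 at ε]
2. q(cons(h(0), cons(0, 0)))  →  h(0)   [R3 at ε]
3. h(0)  →  0   [R8 at ε]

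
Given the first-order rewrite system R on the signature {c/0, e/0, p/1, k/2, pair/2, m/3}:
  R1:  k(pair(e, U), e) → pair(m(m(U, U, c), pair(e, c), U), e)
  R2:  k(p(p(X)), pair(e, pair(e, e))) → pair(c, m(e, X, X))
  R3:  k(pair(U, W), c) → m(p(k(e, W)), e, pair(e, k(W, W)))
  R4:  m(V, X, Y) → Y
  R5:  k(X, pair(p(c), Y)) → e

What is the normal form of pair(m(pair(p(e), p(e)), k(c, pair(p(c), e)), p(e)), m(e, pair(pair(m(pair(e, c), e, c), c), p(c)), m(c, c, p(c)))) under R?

1. pair(m(pair(p(e), p(e)), k(c, pair(p(c), e)), p(e)), m(e, pair(pair(m(pair(e, c), e, c), c), p(c)), m(c, c, p(c))))  →  pair(p(e), m(e, pair(pair(m(pair(e, c), e, c), c), p(c)), m(c, c, p(c))))   [R4 at 1]
2. pair(p(e), m(e, pair(pair(m(pair(e, c), e, c), c), p(c)), m(c, c, p(c))))  →  pair(p(e), m(c, c, p(c)))   [R4 at 2]
3. pair(p(e), m(c, c, p(c)))  →  pair(p(e), p(c))   [R4 at 2]

pair(p(e), p(c))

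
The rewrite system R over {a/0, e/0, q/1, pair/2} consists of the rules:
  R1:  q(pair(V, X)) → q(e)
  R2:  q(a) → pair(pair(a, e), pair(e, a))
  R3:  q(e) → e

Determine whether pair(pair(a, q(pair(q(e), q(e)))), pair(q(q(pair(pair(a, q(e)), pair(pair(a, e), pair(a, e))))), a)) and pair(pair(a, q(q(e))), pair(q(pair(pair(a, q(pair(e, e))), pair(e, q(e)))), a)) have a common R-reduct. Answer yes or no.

Reduce t₁ = pair(pair(a, q(pair(q(e), q(e)))), pair(q(q(pair(pair(a, q(e)), pair(pair(a, e), pair(a, e))))), a)):
1. pair(pair(a, q(pair(q(e), q(e)))), pair(q(q(pair(pair(a, q(e)), pair(pair(a, e), pair(a, e))))), a))  →  pair(pair(a, q(e)), pair(q(q(pair(pair(a, q(e)), pair(pair(a, e), pair(a, e))))), a))   [R1 at 1.2]
2. pair(pair(a, q(e)), pair(q(q(pair(pair(a, q(e)), pair(pair(a, e), pair(a, e))))), a))  →  pair(pair(a, e), pair(q(q(pair(pair(a, q(e)), pair(pair(a, e), pair(a, e))))), a))   [R3 at 1.2]
3. pair(pair(a, e), pair(q(q(pair(pair(a, q(e)), pair(pair(a, e), pair(a, e))))), a))  →  pair(pair(a, e), pair(q(q(e)), a))   [R1 at 2.1.1]
4. pair(pair(a, e), pair(q(q(e)), a))  →  pair(pair(a, e), pair(q(e), a))   [R3 at 2.1.1]
5. pair(pair(a, e), pair(q(e), a))  →  pair(pair(a, e), pair(e, a))   [R3 at 2.1]

Reduce t₂ = pair(pair(a, q(q(e))), pair(q(pair(pair(a, q(pair(e, e))), pair(e, q(e)))), a)):
1. pair(pair(a, q(q(e))), pair(q(pair(pair(a, q(pair(e, e))), pair(e, q(e)))), a))  →  pair(pair(a, q(e)), pair(q(pair(pair(a, q(pair(e, e))), pair(e, q(e)))), a))   [R3 at 1.2.1]
2. pair(pair(a, q(e)), pair(q(pair(pair(a, q(pair(e, e))), pair(e, q(e)))), a))  →  pair(pair(a, e), pair(q(pair(pair(a, q(pair(e, e))), pair(e, q(e)))), a))   [R3 at 1.2]
3. pair(pair(a, e), pair(q(pair(pair(a, q(pair(e, e))), pair(e, q(e)))), a))  →  pair(pair(a, e), pair(q(e), a))   [R1 at 2.1]
4. pair(pair(a, e), pair(q(e), a))  →  pair(pair(a, e), pair(e, a))   [R3 at 2.1]

yes — NF(t₁) = pair(pair(a, e), pair(e, a)), NF(t₂) = pair(pair(a, e), pair(e, a))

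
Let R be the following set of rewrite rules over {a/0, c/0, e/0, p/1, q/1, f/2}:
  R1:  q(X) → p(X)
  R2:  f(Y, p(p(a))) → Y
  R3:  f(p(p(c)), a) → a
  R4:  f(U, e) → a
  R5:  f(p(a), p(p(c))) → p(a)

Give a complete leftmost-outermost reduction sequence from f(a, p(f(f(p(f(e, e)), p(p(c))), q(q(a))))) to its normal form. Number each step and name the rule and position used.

1. f(a, p(f(f(p(f(e, e)), p(p(c))), q(q(a)))))  →  f(a, p(f(f(p(a), p(p(c))), q(q(a)))))   [R4 at 2.1.1.1.1]
2. f(a, p(f(f(p(a), p(p(c))), q(q(a)))))  →  f(a, p(f(p(a), q(q(a)))))   [R5 at 2.1.1]
3. f(a, p(f(p(a), q(q(a)))))  →  f(a, p(f(p(a), p(q(a)))))   [R1 at 2.1.2]
4. f(a, p(f(p(a), p(q(a)))))  →  f(a, p(f(p(a), p(p(a)))))   [R1 at 2.1.2.1]
5. f(a, p(f(p(a), p(p(a)))))  →  f(a, p(p(a)))   [R2 at 2.1]
6. f(a, p(p(a)))  →  a   [R2 at ε]

a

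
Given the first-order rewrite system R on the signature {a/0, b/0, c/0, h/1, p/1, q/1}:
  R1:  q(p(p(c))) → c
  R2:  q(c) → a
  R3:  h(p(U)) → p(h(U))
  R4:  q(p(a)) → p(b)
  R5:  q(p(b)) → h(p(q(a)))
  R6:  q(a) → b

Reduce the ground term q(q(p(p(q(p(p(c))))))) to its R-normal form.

a

1. q(q(p(p(q(p(p(c)))))))  →  q(q(p(p(c))))   [R1 at 1.1.1.1]
2. q(q(p(p(c))))  →  q(c)   [R1 at 1]
3. q(c)  →  a   [R2 at ε]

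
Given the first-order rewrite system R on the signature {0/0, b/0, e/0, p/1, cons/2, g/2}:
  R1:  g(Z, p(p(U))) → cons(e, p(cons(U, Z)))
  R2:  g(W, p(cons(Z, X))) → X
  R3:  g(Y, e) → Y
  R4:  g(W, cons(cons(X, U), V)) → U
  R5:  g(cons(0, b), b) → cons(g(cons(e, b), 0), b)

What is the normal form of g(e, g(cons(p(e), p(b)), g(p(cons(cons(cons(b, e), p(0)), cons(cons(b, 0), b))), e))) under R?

0

1. g(e, g(cons(p(e), p(b)), g(p(cons(cons(cons(b, e), p(0)), cons(cons(b, 0), b))), e)))  →  g(e, g(cons(p(e), p(b)), p(cons(cons(cons(b, e), p(0)), cons(cons(b, 0), b)))))   [R3 at 2.2]
2. g(e, g(cons(p(e), p(b)), p(cons(cons(cons(b, e), p(0)), cons(cons(b, 0), b)))))  →  g(e, cons(cons(b, 0), b))   [R2 at 2]
3. g(e, cons(cons(b, 0), b))  →  0   [R4 at ε]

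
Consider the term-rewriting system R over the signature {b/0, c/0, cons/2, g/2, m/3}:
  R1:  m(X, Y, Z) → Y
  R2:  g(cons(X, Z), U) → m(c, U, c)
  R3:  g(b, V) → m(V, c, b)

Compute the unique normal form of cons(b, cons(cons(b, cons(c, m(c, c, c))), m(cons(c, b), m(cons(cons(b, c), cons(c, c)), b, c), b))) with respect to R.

1. cons(b, cons(cons(b, cons(c, m(c, c, c))), m(cons(c, b), m(cons(cons(b, c), cons(c, c)), b, c), b)))  →  cons(b, cons(cons(b, cons(c, c)), m(cons(c, b), m(cons(cons(b, c), cons(c, c)), b, c), b)))   [R1 at 2.1.2.2]
2. cons(b, cons(cons(b, cons(c, c)), m(cons(c, b), m(cons(cons(b, c), cons(c, c)), b, c), b)))  →  cons(b, cons(cons(b, cons(c, c)), m(cons(cons(b, c), cons(c, c)), b, c)))   [R1 at 2.2]
3. cons(b, cons(cons(b, cons(c, c)), m(cons(cons(b, c), cons(c, c)), b, c)))  →  cons(b, cons(cons(b, cons(c, c)), b))   [R1 at 2.2]

cons(b, cons(cons(b, cons(c, c)), b))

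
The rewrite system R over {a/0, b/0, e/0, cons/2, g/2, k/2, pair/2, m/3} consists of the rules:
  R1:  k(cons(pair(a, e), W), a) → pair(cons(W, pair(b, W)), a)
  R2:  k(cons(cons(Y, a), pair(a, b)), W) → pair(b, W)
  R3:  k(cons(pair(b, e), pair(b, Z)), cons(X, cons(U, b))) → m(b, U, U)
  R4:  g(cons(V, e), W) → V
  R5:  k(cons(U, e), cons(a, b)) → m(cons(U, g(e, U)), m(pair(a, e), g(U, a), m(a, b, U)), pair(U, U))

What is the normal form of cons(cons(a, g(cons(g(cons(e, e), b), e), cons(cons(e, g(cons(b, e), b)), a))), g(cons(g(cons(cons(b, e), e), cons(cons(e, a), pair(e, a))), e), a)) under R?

cons(cons(a, e), cons(b, e))

1. cons(cons(a, g(cons(g(cons(e, e), b), e), cons(cons(e, g(cons(b, e), b)), a))), g(cons(g(cons(cons(b, e), e), cons(cons(e, a), pair(e, a))), e), a))  →  cons(cons(a, g(cons(e, e), b)), g(cons(g(cons(cons(b, e), e), cons(cons(e, a), pair(e, a))), e), a))   [R4 at 1.2]
2. cons(cons(a, g(cons(e, e), b)), g(cons(g(cons(cons(b, e), e), cons(cons(e, a), pair(e, a))), e), a))  →  cons(cons(a, e), g(cons(g(cons(cons(b, e), e), cons(cons(e, a), pair(e, a))), e), a))   [R4 at 1.2]
3. cons(cons(a, e), g(cons(g(cons(cons(b, e), e), cons(cons(e, a), pair(e, a))), e), a))  →  cons(cons(a, e), g(cons(cons(b, e), e), cons(cons(e, a), pair(e, a))))   [R4 at 2]
4. cons(cons(a, e), g(cons(cons(b, e), e), cons(cons(e, a), pair(e, a))))  →  cons(cons(a, e), cons(b, e))   [R4 at 2]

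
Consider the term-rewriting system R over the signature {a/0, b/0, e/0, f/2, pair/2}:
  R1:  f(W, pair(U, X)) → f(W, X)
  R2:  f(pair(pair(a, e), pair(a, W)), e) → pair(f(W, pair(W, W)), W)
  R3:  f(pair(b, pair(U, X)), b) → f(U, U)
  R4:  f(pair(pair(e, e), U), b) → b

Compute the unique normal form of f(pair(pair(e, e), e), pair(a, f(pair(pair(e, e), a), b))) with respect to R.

1. f(pair(pair(e, e), e), pair(a, f(pair(pair(e, e), a), b)))  →  f(pair(pair(e, e), e), f(pair(pair(e, e), a), b))   [R1 at ε]
2. f(pair(pair(e, e), e), f(pair(pair(e, e), a), b))  →  f(pair(pair(e, e), e), b)   [R4 at 2]
3. f(pair(pair(e, e), e), b)  →  b   [R4 at ε]

b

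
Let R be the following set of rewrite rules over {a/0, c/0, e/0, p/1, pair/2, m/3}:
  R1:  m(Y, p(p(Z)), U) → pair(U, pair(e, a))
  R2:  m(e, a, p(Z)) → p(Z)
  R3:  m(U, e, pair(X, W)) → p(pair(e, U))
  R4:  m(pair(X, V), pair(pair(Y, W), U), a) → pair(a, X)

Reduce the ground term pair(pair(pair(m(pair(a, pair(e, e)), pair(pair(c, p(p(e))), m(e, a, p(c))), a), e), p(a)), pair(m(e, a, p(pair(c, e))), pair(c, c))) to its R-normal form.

pair(pair(pair(pair(a, a), e), p(a)), pair(p(pair(c, e)), pair(c, c)))

1. pair(pair(pair(m(pair(a, pair(e, e)), pair(pair(c, p(p(e))), m(e, a, p(c))), a), e), p(a)), pair(m(e, a, p(pair(c, e))), pair(c, c)))  →  pair(pair(pair(pair(a, a), e), p(a)), pair(m(e, a, p(pair(c, e))), pair(c, c)))   [R4 at 1.1.1]
2. pair(pair(pair(pair(a, a), e), p(a)), pair(m(e, a, p(pair(c, e))), pair(c, c)))  →  pair(pair(pair(pair(a, a), e), p(a)), pair(p(pair(c, e)), pair(c, c)))   [R2 at 2.1]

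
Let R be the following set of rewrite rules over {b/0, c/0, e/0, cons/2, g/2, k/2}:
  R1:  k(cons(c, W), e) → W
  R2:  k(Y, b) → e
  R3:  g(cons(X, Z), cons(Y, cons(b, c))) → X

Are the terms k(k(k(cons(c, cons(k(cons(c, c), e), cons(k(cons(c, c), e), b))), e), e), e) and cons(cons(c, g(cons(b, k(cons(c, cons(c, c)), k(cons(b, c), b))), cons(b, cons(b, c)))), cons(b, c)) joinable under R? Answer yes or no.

no — NF(t₁) = b, NF(t₂) = cons(cons(c, b), cons(b, c))

Reduce t₁ = k(k(k(cons(c, cons(k(cons(c, c), e), cons(k(cons(c, c), e), b))), e), e), e):
1. k(k(k(cons(c, cons(k(cons(c, c), e), cons(k(cons(c, c), e), b))), e), e), e)  →  k(k(cons(k(cons(c, c), e), cons(k(cons(c, c), e), b)), e), e)   [R1 at 1.1]
2. k(k(cons(k(cons(c, c), e), cons(k(cons(c, c), e), b)), e), e)  →  k(k(cons(c, cons(k(cons(c, c), e), b)), e), e)   [R1 at 1.1.1]
3. k(k(cons(c, cons(k(cons(c, c), e), b)), e), e)  →  k(cons(k(cons(c, c), e), b), e)   [R1 at 1]
4. k(cons(k(cons(c, c), e), b), e)  →  k(cons(c, b), e)   [R1 at 1.1]
5. k(cons(c, b), e)  →  b   [R1 at ε]

Reduce t₂ = cons(cons(c, g(cons(b, k(cons(c, cons(c, c)), k(cons(b, c), b))), cons(b, cons(b, c)))), cons(b, c)):
1. cons(cons(c, g(cons(b, k(cons(c, cons(c, c)), k(cons(b, c), b))), cons(b, cons(b, c)))), cons(b, c))  →  cons(cons(c, b), cons(b, c))   [R3 at 1.2]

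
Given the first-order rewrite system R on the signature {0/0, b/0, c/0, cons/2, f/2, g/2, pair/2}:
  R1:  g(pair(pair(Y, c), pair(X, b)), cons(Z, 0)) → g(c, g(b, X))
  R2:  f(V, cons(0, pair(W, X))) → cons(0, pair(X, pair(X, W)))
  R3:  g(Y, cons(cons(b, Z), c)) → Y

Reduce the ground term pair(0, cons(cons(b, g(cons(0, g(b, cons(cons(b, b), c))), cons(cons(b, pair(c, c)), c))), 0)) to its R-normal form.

1. pair(0, cons(cons(b, g(cons(0, g(b, cons(cons(b, b), c))), cons(cons(b, pair(c, c)), c))), 0))  →  pair(0, cons(cons(b, cons(0, g(b, cons(cons(b, b), c)))), 0))   [R3 at 2.1.2]
2. pair(0, cons(cons(b, cons(0, g(b, cons(cons(b, b), c)))), 0))  →  pair(0, cons(cons(b, cons(0, b)), 0))   [R3 at 2.1.2.2]

pair(0, cons(cons(b, cons(0, b)), 0))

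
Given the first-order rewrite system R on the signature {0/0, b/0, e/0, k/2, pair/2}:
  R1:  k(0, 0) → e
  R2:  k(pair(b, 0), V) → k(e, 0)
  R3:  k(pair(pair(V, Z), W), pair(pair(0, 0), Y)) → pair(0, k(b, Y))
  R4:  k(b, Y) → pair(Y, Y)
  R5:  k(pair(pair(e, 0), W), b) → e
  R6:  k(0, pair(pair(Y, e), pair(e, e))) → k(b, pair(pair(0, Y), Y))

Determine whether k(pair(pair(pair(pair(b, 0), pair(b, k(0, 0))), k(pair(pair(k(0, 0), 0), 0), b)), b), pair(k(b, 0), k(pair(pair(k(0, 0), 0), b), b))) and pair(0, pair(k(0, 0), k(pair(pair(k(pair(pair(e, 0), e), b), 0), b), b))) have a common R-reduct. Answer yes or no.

Reduce t₁ = k(pair(pair(pair(pair(b, 0), pair(b, k(0, 0))), k(pair(pair(k(0, 0), 0), 0), b)), b), pair(k(b, 0), k(pair(pair(k(0, 0), 0), b), b))):
1. k(pair(pair(pair(pair(b, 0), pair(b, k(0, 0))), k(pair(pair(k(0, 0), 0), 0), b)), b), pair(k(b, 0), k(pair(pair(k(0, 0), 0), b), b)))  →  k(pair(pair(pair(pair(b, 0), pair(b, e)), k(pair(pair(k(0, 0), 0), 0), b)), b), pair(k(b, 0), k(pair(pair(k(0, 0), 0), b), b)))   [R1 at 1.1.1.2.2]
2. k(pair(pair(pair(pair(b, 0), pair(b, e)), k(pair(pair(k(0, 0), 0), 0), b)), b), pair(k(b, 0), k(pair(pair(k(0, 0), 0), b), b)))  →  k(pair(pair(pair(pair(b, 0), pair(b, e)), k(pair(pair(e, 0), 0), b)), b), pair(k(b, 0), k(pair(pair(k(0, 0), 0), b), b)))   [R1 at 1.1.2.1.1.1]
3. k(pair(pair(pair(pair(b, 0), pair(b, e)), k(pair(pair(e, 0), 0), b)), b), pair(k(b, 0), k(pair(pair(k(0, 0), 0), b), b)))  →  k(pair(pair(pair(pair(b, 0), pair(b, e)), e), b), pair(k(b, 0), k(pair(pair(k(0, 0), 0), b), b)))   [R5 at 1.1.2]
4. k(pair(pair(pair(pair(b, 0), pair(b, e)), e), b), pair(k(b, 0), k(pair(pair(k(0, 0), 0), b), b)))  →  k(pair(pair(pair(pair(b, 0), pair(b, e)), e), b), pair(pair(0, 0), k(pair(pair(k(0, 0), 0), b), b)))   [R4 at 2.1]
5. k(pair(pair(pair(pair(b, 0), pair(b, e)), e), b), pair(pair(0, 0), k(pair(pair(k(0, 0), 0), b), b)))  →  pair(0, k(b, k(pair(pair(k(0, 0), 0), b), b)))   [R3 at ε]
6. pair(0, k(b, k(pair(pair(k(0, 0), 0), b), b)))  →  pair(0, pair(k(pair(pair(k(0, 0), 0), b), b), k(pair(pair(k(0, 0), 0), b), b)))   [R4 at 2]
7. pair(0, pair(k(pair(pair(k(0, 0), 0), b), b), k(pair(pair(k(0, 0), 0), b), b)))  →  pair(0, pair(k(pair(pair(e, 0), b), b), k(pair(pair(k(0, 0), 0), b), b)))   [R1 at 2.1.1.1.1]
8. pair(0, pair(k(pair(pair(e, 0), b), b), k(pair(pair(k(0, 0), 0), b), b)))  →  pair(0, pair(e, k(pair(pair(k(0, 0), 0), b), b)))   [R5 at 2.1]
9. pair(0, pair(e, k(pair(pair(k(0, 0), 0), b), b)))  →  pair(0, pair(e, k(pair(pair(e, 0), b), b)))   [R1 at 2.2.1.1.1]
10. pair(0, pair(e, k(pair(pair(e, 0), b), b)))  →  pair(0, pair(e, e))   [R5 at 2.2]

Reduce t₂ = pair(0, pair(k(0, 0), k(pair(pair(k(pair(pair(e, 0), e), b), 0), b), b))):
1. pair(0, pair(k(0, 0), k(pair(pair(k(pair(pair(e, 0), e), b), 0), b), b)))  →  pair(0, pair(e, k(pair(pair(k(pair(pair(e, 0), e), b), 0), b), b)))   [R1 at 2.1]
2. pair(0, pair(e, k(pair(pair(k(pair(pair(e, 0), e), b), 0), b), b)))  →  pair(0, pair(e, k(pair(pair(e, 0), b), b)))   [R5 at 2.2.1.1.1]
3. pair(0, pair(e, k(pair(pair(e, 0), b), b)))  →  pair(0, pair(e, e))   [R5 at 2.2]

yes — NF(t₁) = pair(0, pair(e, e)), NF(t₂) = pair(0, pair(e, e))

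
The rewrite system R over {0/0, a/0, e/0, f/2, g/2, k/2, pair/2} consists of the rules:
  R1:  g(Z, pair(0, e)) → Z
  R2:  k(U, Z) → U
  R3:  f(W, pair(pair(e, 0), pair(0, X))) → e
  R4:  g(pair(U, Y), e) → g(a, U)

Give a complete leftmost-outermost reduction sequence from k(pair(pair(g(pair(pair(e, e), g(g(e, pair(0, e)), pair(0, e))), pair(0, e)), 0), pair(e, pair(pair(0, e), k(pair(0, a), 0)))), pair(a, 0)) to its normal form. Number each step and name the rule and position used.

1. k(pair(pair(g(pair(pair(e, e), g(g(e, pair(0, e)), pair(0, e))), pair(0, e)), 0), pair(e, pair(pair(0, e), k(pair(0, a), 0)))), pair(a, 0))  →  pair(pair(g(pair(pair(e, e), g(g(e, pair(0, e)), pair(0, e))), pair(0, e)), 0), pair(e, pair(pair(0, e), k(pair(0, a), 0))))   [R2 at ε]
2. pair(pair(g(pair(pair(e, e), g(g(e, pair(0, e)), pair(0, e))), pair(0, e)), 0), pair(e, pair(pair(0, e), k(pair(0, a), 0))))  →  pair(pair(pair(pair(e, e), g(g(e, pair(0, e)), pair(0, e))), 0), pair(e, pair(pair(0, e), k(pair(0, a), 0))))   [R1 at 1.1]
3. pair(pair(pair(pair(e, e), g(g(e, pair(0, e)), pair(0, e))), 0), pair(e, pair(pair(0, e), k(pair(0, a), 0))))  →  pair(pair(pair(pair(e, e), g(e, pair(0, e))), 0), pair(e, pair(pair(0, e), k(pair(0, a), 0))))   [R1 at 1.1.2]
4. pair(pair(pair(pair(e, e), g(e, pair(0, e))), 0), pair(e, pair(pair(0, e), k(pair(0, a), 0))))  →  pair(pair(pair(pair(e, e), e), 0), pair(e, pair(pair(0, e), k(pair(0, a), 0))))   [R1 at 1.1.2]
5. pair(pair(pair(pair(e, e), e), 0), pair(e, pair(pair(0, e), k(pair(0, a), 0))))  →  pair(pair(pair(pair(e, e), e), 0), pair(e, pair(pair(0, e), pair(0, a))))   [R2 at 2.2.2]

pair(pair(pair(pair(e, e), e), 0), pair(e, pair(pair(0, e), pair(0, a))))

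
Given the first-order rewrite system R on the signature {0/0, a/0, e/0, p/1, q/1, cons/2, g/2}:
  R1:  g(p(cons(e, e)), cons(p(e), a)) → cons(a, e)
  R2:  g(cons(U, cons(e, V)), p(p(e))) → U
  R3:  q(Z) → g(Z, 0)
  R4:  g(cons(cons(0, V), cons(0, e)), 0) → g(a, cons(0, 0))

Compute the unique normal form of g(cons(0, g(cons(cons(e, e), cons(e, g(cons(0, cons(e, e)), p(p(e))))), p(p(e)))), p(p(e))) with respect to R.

1. g(cons(0, g(cons(cons(e, e), cons(e, g(cons(0, cons(e, e)), p(p(e))))), p(p(e)))), p(p(e)))  →  g(cons(0, cons(e, e)), p(p(e)))   [R2 at 1.2]
2. g(cons(0, cons(e, e)), p(p(e)))  →  0   [R2 at ε]

0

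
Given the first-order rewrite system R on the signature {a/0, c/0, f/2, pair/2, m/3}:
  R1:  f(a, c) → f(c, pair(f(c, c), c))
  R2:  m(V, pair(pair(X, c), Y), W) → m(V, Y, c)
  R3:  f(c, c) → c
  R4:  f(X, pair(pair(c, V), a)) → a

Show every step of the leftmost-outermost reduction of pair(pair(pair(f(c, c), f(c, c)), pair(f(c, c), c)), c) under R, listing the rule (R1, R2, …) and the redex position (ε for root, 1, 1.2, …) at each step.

pair(pair(pair(c, c), pair(c, c)), c)

1. pair(pair(pair(f(c, c), f(c, c)), pair(f(c, c), c)), c)  →  pair(pair(pair(c, f(c, c)), pair(f(c, c), c)), c)   [R3 at 1.1.1]
2. pair(pair(pair(c, f(c, c)), pair(f(c, c), c)), c)  →  pair(pair(pair(c, c), pair(f(c, c), c)), c)   [R3 at 1.1.2]
3. pair(pair(pair(c, c), pair(f(c, c), c)), c)  →  pair(pair(pair(c, c), pair(c, c)), c)   [R3 at 1.2.1]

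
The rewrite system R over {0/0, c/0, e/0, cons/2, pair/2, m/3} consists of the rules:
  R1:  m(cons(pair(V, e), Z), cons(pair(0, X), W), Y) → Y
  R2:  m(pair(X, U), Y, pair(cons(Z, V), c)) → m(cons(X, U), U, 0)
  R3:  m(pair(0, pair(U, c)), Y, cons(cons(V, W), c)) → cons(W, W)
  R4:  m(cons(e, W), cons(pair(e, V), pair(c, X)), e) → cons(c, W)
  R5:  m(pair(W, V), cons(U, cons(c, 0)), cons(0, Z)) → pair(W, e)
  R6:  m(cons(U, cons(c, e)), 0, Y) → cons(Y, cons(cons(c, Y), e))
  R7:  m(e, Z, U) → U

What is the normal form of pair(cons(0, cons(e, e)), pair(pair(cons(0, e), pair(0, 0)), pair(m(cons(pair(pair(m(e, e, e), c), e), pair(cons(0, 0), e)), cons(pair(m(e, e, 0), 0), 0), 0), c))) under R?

pair(cons(0, cons(e, e)), pair(pair(cons(0, e), pair(0, 0)), pair(0, c)))

1. pair(cons(0, cons(e, e)), pair(pair(cons(0, e), pair(0, 0)), pair(m(cons(pair(pair(m(e, e, e), c), e), pair(cons(0, 0), e)), cons(pair(m(e, e, 0), 0), 0), 0), c)))  →  pair(cons(0, cons(e, e)), pair(pair(cons(0, e), pair(0, 0)), pair(m(cons(pair(pair(e, c), e), pair(cons(0, 0), e)), cons(pair(m(e, e, 0), 0), 0), 0), c)))   [R7 at 2.2.1.1.1.1.1]
2. pair(cons(0, cons(e, e)), pair(pair(cons(0, e), pair(0, 0)), pair(m(cons(pair(pair(e, c), e), pair(cons(0, 0), e)), cons(pair(m(e, e, 0), 0), 0), 0), c)))  →  pair(cons(0, cons(e, e)), pair(pair(cons(0, e), pair(0, 0)), pair(m(cons(pair(pair(e, c), e), pair(cons(0, 0), e)), cons(pair(0, 0), 0), 0), c)))   [R7 at 2.2.1.2.1.1]
3. pair(cons(0, cons(e, e)), pair(pair(cons(0, e), pair(0, 0)), pair(m(cons(pair(pair(e, c), e), pair(cons(0, 0), e)), cons(pair(0, 0), 0), 0), c)))  →  pair(cons(0, cons(e, e)), pair(pair(cons(0, e), pair(0, 0)), pair(0, c)))   [R1 at 2.2.1]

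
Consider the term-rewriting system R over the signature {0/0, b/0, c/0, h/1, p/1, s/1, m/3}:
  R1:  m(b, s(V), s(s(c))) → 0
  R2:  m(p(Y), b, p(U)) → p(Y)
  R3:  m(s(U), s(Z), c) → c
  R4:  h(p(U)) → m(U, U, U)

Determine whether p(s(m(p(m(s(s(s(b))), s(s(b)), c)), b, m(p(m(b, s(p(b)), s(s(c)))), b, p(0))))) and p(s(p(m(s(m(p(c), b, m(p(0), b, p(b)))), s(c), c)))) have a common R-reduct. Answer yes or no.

Reduce t₁ = p(s(m(p(m(s(s(s(b))), s(s(b)), c)), b, m(p(m(b, s(p(b)), s(s(c)))), b, p(0))))):
1. p(s(m(p(m(s(s(s(b))), s(s(b)), c)), b, m(p(m(b, s(p(b)), s(s(c)))), b, p(0)))))  →  p(s(m(p(c), b, m(p(m(b, s(p(b)), s(s(c)))), b, p(0)))))   [R3 at 1.1.1.1]
2. p(s(m(p(c), b, m(p(m(b, s(p(b)), s(s(c)))), b, p(0)))))  →  p(s(m(p(c), b, p(m(b, s(p(b)), s(s(c)))))))   [R2 at 1.1.3]
3. p(s(m(p(c), b, p(m(b, s(p(b)), s(s(c)))))))  →  p(s(p(c)))   [R2 at 1.1]

Reduce t₂ = p(s(p(m(s(m(p(c), b, m(p(0), b, p(b)))), s(c), c)))):
1. p(s(p(m(s(m(p(c), b, m(p(0), b, p(b)))), s(c), c))))  →  p(s(p(c)))   [R3 at 1.1.1]

yes — NF(t₁) = p(s(p(c))), NF(t₂) = p(s(p(c)))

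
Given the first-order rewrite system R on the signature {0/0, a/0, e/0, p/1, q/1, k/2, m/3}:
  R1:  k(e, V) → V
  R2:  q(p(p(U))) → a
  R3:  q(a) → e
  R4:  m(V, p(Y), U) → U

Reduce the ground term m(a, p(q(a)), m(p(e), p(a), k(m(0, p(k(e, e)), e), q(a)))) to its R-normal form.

e

1. m(a, p(q(a)), m(p(e), p(a), k(m(0, p(k(e, e)), e), q(a))))  →  m(p(e), p(a), k(m(0, p(k(e, e)), e), q(a)))   [R4 at ε]
2. m(p(e), p(a), k(m(0, p(k(e, e)), e), q(a)))  →  k(m(0, p(k(e, e)), e), q(a))   [R4 at ε]
3. k(m(0, p(k(e, e)), e), q(a))  →  k(e, q(a))   [R4 at 1]
4. k(e, q(a))  →  q(a)   [R1 at ε]
5. q(a)  →  e   [R3 at ε]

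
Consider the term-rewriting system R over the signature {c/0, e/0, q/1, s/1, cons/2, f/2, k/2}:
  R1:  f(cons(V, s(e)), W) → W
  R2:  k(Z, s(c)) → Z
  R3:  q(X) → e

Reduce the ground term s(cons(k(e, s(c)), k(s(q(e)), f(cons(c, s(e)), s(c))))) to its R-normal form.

1. s(cons(k(e, s(c)), k(s(q(e)), f(cons(c, s(e)), s(c)))))  →  s(cons(e, k(s(q(e)), f(cons(c, s(e)), s(c)))))   [R2 at 1.1]
2. s(cons(e, k(s(q(e)), f(cons(c, s(e)), s(c)))))  →  s(cons(e, k(s(e), f(cons(c, s(e)), s(c)))))   [R3 at 1.2.1.1]
3. s(cons(e, k(s(e), f(cons(c, s(e)), s(c)))))  →  s(cons(e, k(s(e), s(c))))   [R1 at 1.2.2]
4. s(cons(e, k(s(e), s(c))))  →  s(cons(e, s(e)))   [R2 at 1.2]

s(cons(e, s(e)))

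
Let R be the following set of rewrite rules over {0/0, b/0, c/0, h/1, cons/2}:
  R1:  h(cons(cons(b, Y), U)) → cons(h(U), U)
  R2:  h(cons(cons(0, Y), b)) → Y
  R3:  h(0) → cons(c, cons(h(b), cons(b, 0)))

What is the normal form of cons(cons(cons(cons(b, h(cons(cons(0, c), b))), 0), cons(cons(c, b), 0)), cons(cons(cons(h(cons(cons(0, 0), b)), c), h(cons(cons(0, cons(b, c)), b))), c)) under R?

1. cons(cons(cons(cons(b, h(cons(cons(0, c), b))), 0), cons(cons(c, b), 0)), cons(cons(cons(h(cons(cons(0, 0), b)), c), h(cons(cons(0, cons(b, c)), b))), c))  →  cons(cons(cons(cons(b, c), 0), cons(cons(c, b), 0)), cons(cons(cons(h(cons(cons(0, 0), b)), c), h(cons(cons(0, cons(b, c)), b))), c))   [R2 at 1.1.1.2]
2. cons(cons(cons(cons(b, c), 0), cons(cons(c, b), 0)), cons(cons(cons(h(cons(cons(0, 0), b)), c), h(cons(cons(0, cons(b, c)), b))), c))  →  cons(cons(cons(cons(b, c), 0), cons(cons(c, b), 0)), cons(cons(cons(0, c), h(cons(cons(0, cons(b, c)), b))), c))   [R2 at 2.1.1.1]
3. cons(cons(cons(cons(b, c), 0), cons(cons(c, b), 0)), cons(cons(cons(0, c), h(cons(cons(0, cons(b, c)), b))), c))  →  cons(cons(cons(cons(b, c), 0), cons(cons(c, b), 0)), cons(cons(cons(0, c), cons(b, c)), c))   [R2 at 2.1.2]

cons(cons(cons(cons(b, c), 0), cons(cons(c, b), 0)), cons(cons(cons(0, c), cons(b, c)), c))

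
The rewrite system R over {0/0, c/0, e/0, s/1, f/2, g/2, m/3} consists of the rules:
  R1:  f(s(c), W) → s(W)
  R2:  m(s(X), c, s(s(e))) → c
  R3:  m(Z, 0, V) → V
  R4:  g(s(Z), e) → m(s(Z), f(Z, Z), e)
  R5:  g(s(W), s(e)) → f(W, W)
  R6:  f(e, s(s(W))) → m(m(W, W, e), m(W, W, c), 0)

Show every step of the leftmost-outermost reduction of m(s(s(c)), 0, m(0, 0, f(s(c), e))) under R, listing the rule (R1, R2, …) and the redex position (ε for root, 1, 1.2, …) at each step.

s(e)

1. m(s(s(c)), 0, m(0, 0, f(s(c), e)))  →  m(0, 0, f(s(c), e))   [R3 at ε]
2. m(0, 0, f(s(c), e))  →  f(s(c), e)   [R3 at ε]
3. f(s(c), e)  →  s(e)   [R1 at ε]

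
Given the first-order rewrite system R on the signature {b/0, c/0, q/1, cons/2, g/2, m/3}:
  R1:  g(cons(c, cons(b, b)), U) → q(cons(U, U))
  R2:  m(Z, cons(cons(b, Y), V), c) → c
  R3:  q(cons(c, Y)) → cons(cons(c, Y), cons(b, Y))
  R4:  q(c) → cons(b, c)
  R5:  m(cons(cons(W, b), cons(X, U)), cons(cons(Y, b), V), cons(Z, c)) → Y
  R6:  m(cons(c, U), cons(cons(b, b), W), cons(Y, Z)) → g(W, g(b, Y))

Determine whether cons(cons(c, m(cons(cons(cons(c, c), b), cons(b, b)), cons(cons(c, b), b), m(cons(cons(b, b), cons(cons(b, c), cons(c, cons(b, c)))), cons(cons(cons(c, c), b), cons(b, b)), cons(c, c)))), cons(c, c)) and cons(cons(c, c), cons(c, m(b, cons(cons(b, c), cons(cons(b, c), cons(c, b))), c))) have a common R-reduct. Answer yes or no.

Reduce t₁ = cons(cons(c, m(cons(cons(cons(c, c), b), cons(b, b)), cons(cons(c, b), b), m(cons(cons(b, b), cons(cons(b, c), cons(c, cons(b, c)))), cons(cons(cons(c, c), b), cons(b, b)), cons(c, c)))), cons(c, c)):
1. cons(cons(c, m(cons(cons(cons(c, c), b), cons(b, b)), cons(cons(c, b), b), m(cons(cons(b, b), cons(cons(b, c), cons(c, cons(b, c)))), cons(cons(cons(c, c), b), cons(b, b)), cons(c, c)))), cons(c, c))  →  cons(cons(c, m(cons(cons(cons(c, c), b), cons(b, b)), cons(cons(c, b), b), cons(c, c))), cons(c, c))   [R5 at 1.2.3]
2. cons(cons(c, m(cons(cons(cons(c, c), b), cons(b, b)), cons(cons(c, b), b), cons(c, c))), cons(c, c))  →  cons(cons(c, c), cons(c, c))   [R5 at 1.2]

Reduce t₂ = cons(cons(c, c), cons(c, m(b, cons(cons(b, c), cons(cons(b, c), cons(c, b))), c))):
1. cons(cons(c, c), cons(c, m(b, cons(cons(b, c), cons(cons(b, c), cons(c, b))), c)))  →  cons(cons(c, c), cons(c, c))   [R2 at 2.2]

yes — NF(t₁) = cons(cons(c, c), cons(c, c)), NF(t₂) = cons(cons(c, c), cons(c, c))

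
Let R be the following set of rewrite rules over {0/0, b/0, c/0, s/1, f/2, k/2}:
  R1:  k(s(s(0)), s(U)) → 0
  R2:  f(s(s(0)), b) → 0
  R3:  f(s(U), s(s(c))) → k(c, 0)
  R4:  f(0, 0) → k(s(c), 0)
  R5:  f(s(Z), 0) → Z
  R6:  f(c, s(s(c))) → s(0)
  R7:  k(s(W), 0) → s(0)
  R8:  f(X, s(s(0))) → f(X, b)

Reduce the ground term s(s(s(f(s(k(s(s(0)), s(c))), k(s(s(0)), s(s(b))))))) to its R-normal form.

1. s(s(s(f(s(k(s(s(0)), s(c))), k(s(s(0)), s(s(b)))))))  →  s(s(s(f(s(0), k(s(s(0)), s(s(b)))))))   [R1 at 1.1.1.1.1]
2. s(s(s(f(s(0), k(s(s(0)), s(s(b)))))))  →  s(s(s(f(s(0), 0))))   [R1 at 1.1.1.2]
3. s(s(s(f(s(0), 0))))  →  s(s(s(0)))   [R5 at 1.1.1]

s(s(s(0)))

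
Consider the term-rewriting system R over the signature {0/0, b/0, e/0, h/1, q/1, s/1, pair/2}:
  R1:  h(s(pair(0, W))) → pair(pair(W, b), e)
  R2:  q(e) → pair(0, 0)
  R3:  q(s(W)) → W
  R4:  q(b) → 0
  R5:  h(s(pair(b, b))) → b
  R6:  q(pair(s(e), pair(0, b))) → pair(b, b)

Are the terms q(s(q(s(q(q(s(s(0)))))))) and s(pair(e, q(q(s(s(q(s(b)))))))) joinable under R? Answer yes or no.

no — NF(t₁) = 0, NF(t₂) = s(pair(e, b))

Reduce t₁ = q(s(q(s(q(q(s(s(0)))))))):
1. q(s(q(s(q(q(s(s(0))))))))  →  q(s(q(q(s(s(0))))))   [R3 at ε]
2. q(s(q(q(s(s(0))))))  →  q(q(s(s(0))))   [R3 at ε]
3. q(q(s(s(0))))  →  q(s(0))   [R3 at 1]
4. q(s(0))  →  0   [R3 at ε]

Reduce t₂ = s(pair(e, q(q(s(s(q(s(b)))))))):
1. s(pair(e, q(q(s(s(q(s(b))))))))  →  s(pair(e, q(s(q(s(b))))))   [R3 at 1.2.1]
2. s(pair(e, q(s(q(s(b))))))  →  s(pair(e, q(s(b))))   [R3 at 1.2]
3. s(pair(e, q(s(b))))  →  s(pair(e, b))   [R3 at 1.2]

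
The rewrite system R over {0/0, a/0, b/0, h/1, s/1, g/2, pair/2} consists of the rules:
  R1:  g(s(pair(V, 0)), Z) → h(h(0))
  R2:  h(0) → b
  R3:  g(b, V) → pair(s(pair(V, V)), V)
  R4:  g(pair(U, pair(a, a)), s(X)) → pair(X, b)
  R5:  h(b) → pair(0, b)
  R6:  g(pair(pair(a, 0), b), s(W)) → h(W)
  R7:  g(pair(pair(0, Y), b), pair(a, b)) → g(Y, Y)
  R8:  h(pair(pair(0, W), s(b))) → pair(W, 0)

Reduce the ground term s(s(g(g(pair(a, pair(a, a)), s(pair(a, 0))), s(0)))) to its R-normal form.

s(s(b))

1. s(s(g(g(pair(a, pair(a, a)), s(pair(a, 0))), s(0))))  →  s(s(g(pair(pair(a, 0), b), s(0))))   [R4 at 1.1.1]
2. s(s(g(pair(pair(a, 0), b), s(0))))  →  s(s(h(0)))   [R6 at 1.1]
3. s(s(h(0)))  →  s(s(b))   [R2 at 1.1]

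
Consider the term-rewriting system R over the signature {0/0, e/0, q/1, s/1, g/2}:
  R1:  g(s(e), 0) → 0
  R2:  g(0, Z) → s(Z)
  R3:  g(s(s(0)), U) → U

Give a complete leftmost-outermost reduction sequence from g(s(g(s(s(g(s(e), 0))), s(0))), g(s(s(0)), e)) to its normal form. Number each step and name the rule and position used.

e

1. g(s(g(s(s(g(s(e), 0))), s(0))), g(s(s(0)), e))  →  g(s(g(s(s(0)), s(0))), g(s(s(0)), e))   [R1 at 1.1.1.1.1]
2. g(s(g(s(s(0)), s(0))), g(s(s(0)), e))  →  g(s(s(0)), g(s(s(0)), e))   [R3 at 1.1]
3. g(s(s(0)), g(s(s(0)), e))  →  g(s(s(0)), e)   [R3 at ε]
4. g(s(s(0)), e)  →  e   [R3 at ε]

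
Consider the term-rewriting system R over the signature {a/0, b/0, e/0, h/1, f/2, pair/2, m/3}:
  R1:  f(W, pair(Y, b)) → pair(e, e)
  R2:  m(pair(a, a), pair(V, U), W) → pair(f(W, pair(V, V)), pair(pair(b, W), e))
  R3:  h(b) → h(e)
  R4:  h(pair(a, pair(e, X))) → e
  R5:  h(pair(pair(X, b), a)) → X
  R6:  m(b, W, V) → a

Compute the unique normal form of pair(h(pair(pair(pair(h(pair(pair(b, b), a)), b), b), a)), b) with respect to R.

pair(pair(b, b), b)

1. pair(h(pair(pair(pair(h(pair(pair(b, b), a)), b), b), a)), b)  →  pair(pair(h(pair(pair(b, b), a)), b), b)   [R5 at 1]
2. pair(pair(h(pair(pair(b, b), a)), b), b)  →  pair(pair(b, b), b)   [R5 at 1.1]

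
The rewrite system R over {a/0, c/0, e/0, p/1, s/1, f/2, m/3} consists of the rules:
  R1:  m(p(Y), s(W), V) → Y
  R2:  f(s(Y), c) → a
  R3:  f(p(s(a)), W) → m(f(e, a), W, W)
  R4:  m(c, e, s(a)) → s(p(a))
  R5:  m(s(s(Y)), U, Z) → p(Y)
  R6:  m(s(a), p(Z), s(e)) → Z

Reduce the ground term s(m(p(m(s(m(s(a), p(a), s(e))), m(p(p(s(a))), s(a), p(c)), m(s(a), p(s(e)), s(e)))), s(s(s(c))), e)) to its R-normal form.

1. s(m(p(m(s(m(s(a), p(a), s(e))), m(p(p(s(a))), s(a), p(c)), m(s(a), p(s(e)), s(e)))), s(s(s(c))), e))  →  s(m(s(m(s(a), p(a), s(e))), m(p(p(s(a))), s(a), p(c)), m(s(a), p(s(e)), s(e))))   [R1 at 1]
2. s(m(s(m(s(a), p(a), s(e))), m(p(p(s(a))), s(a), p(c)), m(s(a), p(s(e)), s(e))))  →  s(m(s(a), m(p(p(s(a))), s(a), p(c)), m(s(a), p(s(e)), s(e))))   [R6 at 1.1.1]
3. s(m(s(a), m(p(p(s(a))), s(a), p(c)), m(s(a), p(s(e)), s(e))))  →  s(m(s(a), p(s(a)), m(s(a), p(s(e)), s(e))))   [R1 at 1.2]
4. s(m(s(a), p(s(a)), m(s(a), p(s(e)), s(e))))  →  s(m(s(a), p(s(a)), s(e)))   [R6 at 1.3]
5. s(m(s(a), p(s(a)), s(e)))  →  s(s(a))   [R6 at 1]

s(s(a))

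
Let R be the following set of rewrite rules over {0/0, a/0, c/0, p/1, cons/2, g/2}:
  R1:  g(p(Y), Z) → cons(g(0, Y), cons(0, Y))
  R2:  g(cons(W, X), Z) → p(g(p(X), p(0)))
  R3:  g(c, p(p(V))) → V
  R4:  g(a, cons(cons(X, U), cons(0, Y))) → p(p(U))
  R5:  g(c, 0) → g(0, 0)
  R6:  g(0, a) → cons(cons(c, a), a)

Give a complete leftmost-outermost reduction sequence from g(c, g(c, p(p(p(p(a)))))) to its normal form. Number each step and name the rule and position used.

a

1. g(c, g(c, p(p(p(p(a))))))  →  g(c, p(p(a)))   [R3 at 2]
2. g(c, p(p(a)))  →  a   [R3 at ε]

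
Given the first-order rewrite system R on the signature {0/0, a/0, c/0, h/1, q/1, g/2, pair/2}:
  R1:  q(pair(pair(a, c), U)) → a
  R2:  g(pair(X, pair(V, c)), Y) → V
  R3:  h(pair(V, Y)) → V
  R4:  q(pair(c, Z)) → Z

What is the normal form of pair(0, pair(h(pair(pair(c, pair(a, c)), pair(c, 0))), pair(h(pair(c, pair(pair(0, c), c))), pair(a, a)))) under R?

1. pair(0, pair(h(pair(pair(c, pair(a, c)), pair(c, 0))), pair(h(pair(c, pair(pair(0, c), c))), pair(a, a))))  →  pair(0, pair(pair(c, pair(a, c)), pair(h(pair(c, pair(pair(0, c), c))), pair(a, a))))   [R3 at 2.1]
2. pair(0, pair(pair(c, pair(a, c)), pair(h(pair(c, pair(pair(0, c), c))), pair(a, a))))  →  pair(0, pair(pair(c, pair(a, c)), pair(c, pair(a, a))))   [R3 at 2.2.1]

pair(0, pair(pair(c, pair(a, c)), pair(c, pair(a, a))))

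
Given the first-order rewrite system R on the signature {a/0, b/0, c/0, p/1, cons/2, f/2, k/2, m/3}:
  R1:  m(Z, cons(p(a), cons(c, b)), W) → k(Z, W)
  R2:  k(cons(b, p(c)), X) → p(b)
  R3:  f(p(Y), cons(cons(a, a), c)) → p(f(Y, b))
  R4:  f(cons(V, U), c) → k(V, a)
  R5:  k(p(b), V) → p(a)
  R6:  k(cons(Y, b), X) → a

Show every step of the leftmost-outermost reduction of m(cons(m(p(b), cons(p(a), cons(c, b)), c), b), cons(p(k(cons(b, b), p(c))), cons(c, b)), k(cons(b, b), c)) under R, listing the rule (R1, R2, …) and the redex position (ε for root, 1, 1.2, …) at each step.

a

1. m(cons(m(p(b), cons(p(a), cons(c, b)), c), b), cons(p(k(cons(b, b), p(c))), cons(c, b)), k(cons(b, b), c))  →  m(cons(k(p(b), c), b), cons(p(k(cons(b, b), p(c))), cons(c, b)), k(cons(b, b), c))   [R1 at 1.1]
2. m(cons(k(p(b), c), b), cons(p(k(cons(b, b), p(c))), cons(c, b)), k(cons(b, b), c))  →  m(cons(p(a), b), cons(p(k(cons(b, b), p(c))), cons(c, b)), k(cons(b, b), c))   [R5 at 1.1]
3. m(cons(p(a), b), cons(p(k(cons(b, b), p(c))), cons(c, b)), k(cons(b, b), c))  →  m(cons(p(a), b), cons(p(a), cons(c, b)), k(cons(b, b), c))   [R6 at 2.1.1]
4. m(cons(p(a), b), cons(p(a), cons(c, b)), k(cons(b, b), c))  →  k(cons(p(a), b), k(cons(b, b), c))   [R1 at ε]
5. k(cons(p(a), b), k(cons(b, b), c))  →  a   [R6 at ε]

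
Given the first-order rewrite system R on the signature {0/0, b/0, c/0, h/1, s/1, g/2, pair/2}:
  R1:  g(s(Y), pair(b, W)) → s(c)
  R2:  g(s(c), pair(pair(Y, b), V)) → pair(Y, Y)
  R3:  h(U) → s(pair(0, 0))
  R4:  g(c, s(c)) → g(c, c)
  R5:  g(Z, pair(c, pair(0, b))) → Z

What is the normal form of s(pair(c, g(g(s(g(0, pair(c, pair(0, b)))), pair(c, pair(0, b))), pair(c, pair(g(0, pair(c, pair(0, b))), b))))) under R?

s(pair(c, s(0)))

1. s(pair(c, g(g(s(g(0, pair(c, pair(0, b)))), pair(c, pair(0, b))), pair(c, pair(g(0, pair(c, pair(0, b))), b)))))  →  s(pair(c, g(s(g(0, pair(c, pair(0, b)))), pair(c, pair(g(0, pair(c, pair(0, b))), b)))))   [R5 at 1.2.1]
2. s(pair(c, g(s(g(0, pair(c, pair(0, b)))), pair(c, pair(g(0, pair(c, pair(0, b))), b)))))  →  s(pair(c, g(s(0), pair(c, pair(g(0, pair(c, pair(0, b))), b)))))   [R5 at 1.2.1.1]
3. s(pair(c, g(s(0), pair(c, pair(g(0, pair(c, pair(0, b))), b)))))  →  s(pair(c, g(s(0), pair(c, pair(0, b)))))   [R5 at 1.2.2.2.1]
4. s(pair(c, g(s(0), pair(c, pair(0, b)))))  →  s(pair(c, s(0)))   [R5 at 1.2]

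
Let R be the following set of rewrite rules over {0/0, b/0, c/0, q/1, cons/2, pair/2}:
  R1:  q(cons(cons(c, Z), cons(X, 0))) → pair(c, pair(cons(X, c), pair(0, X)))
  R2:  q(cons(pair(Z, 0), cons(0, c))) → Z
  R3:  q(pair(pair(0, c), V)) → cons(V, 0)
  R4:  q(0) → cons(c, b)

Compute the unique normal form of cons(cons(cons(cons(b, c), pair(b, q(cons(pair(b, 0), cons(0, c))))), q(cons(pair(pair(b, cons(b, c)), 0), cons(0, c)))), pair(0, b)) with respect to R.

1. cons(cons(cons(cons(b, c), pair(b, q(cons(pair(b, 0), cons(0, c))))), q(cons(pair(pair(b, cons(b, c)), 0), cons(0, c)))), pair(0, b))  →  cons(cons(cons(cons(b, c), pair(b, b)), q(cons(pair(pair(b, cons(b, c)), 0), cons(0, c)))), pair(0, b))   [R2 at 1.1.2.2]
2. cons(cons(cons(cons(b, c), pair(b, b)), q(cons(pair(pair(b, cons(b, c)), 0), cons(0, c)))), pair(0, b))  →  cons(cons(cons(cons(b, c), pair(b, b)), pair(b, cons(b, c))), pair(0, b))   [R2 at 1.2]

cons(cons(cons(cons(b, c), pair(b, b)), pair(b, cons(b, c))), pair(0, b))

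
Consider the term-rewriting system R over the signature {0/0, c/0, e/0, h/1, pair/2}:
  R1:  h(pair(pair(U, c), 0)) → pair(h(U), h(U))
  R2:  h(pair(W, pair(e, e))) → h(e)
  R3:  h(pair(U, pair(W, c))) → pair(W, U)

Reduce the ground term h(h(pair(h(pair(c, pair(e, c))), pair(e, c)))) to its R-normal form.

pair(e, e)

1. h(h(pair(h(pair(c, pair(e, c))), pair(e, c))))  →  h(pair(e, h(pair(c, pair(e, c)))))   [R3 at 1]
2. h(pair(e, h(pair(c, pair(e, c)))))  →  h(pair(e, pair(e, c)))   [R3 at 1.2]
3. h(pair(e, pair(e, c)))  →  pair(e, e)   [R3 at ε]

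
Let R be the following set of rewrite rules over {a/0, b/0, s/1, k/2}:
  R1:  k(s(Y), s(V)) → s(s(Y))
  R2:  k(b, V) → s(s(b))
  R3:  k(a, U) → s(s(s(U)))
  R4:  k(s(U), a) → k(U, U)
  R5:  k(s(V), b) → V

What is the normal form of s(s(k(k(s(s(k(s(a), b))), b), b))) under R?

1. s(s(k(k(s(s(k(s(a), b))), b), b)))  →  s(s(k(s(k(s(a), b)), b)))   [R5 at 1.1.1]
2. s(s(k(s(k(s(a), b)), b)))  →  s(s(k(s(a), b)))   [R5 at 1.1]
3. s(s(k(s(a), b)))  →  s(s(a))   [R5 at 1.1]

s(s(a))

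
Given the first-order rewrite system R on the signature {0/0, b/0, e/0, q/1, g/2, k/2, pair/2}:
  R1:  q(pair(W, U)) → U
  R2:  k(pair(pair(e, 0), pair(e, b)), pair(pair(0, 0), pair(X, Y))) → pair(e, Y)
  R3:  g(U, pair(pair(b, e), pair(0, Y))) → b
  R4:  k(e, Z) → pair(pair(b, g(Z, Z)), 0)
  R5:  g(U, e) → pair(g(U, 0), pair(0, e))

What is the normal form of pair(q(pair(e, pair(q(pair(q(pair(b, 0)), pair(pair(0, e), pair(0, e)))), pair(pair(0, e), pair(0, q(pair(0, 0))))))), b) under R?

pair(pair(pair(pair(0, e), pair(0, e)), pair(pair(0, e), pair(0, 0))), b)

1. pair(q(pair(e, pair(q(pair(q(pair(b, 0)), pair(pair(0, e), pair(0, e)))), pair(pair(0, e), pair(0, q(pair(0, 0))))))), b)  →  pair(pair(q(pair(q(pair(b, 0)), pair(pair(0, e), pair(0, e)))), pair(pair(0, e), pair(0, q(pair(0, 0))))), b)   [R1 at 1]
2. pair(pair(q(pair(q(pair(b, 0)), pair(pair(0, e), pair(0, e)))), pair(pair(0, e), pair(0, q(pair(0, 0))))), b)  →  pair(pair(pair(pair(0, e), pair(0, e)), pair(pair(0, e), pair(0, q(pair(0, 0))))), b)   [R1 at 1.1]
3. pair(pair(pair(pair(0, e), pair(0, e)), pair(pair(0, e), pair(0, q(pair(0, 0))))), b)  →  pair(pair(pair(pair(0, e), pair(0, e)), pair(pair(0, e), pair(0, 0))), b)   [R1 at 1.2.2.2]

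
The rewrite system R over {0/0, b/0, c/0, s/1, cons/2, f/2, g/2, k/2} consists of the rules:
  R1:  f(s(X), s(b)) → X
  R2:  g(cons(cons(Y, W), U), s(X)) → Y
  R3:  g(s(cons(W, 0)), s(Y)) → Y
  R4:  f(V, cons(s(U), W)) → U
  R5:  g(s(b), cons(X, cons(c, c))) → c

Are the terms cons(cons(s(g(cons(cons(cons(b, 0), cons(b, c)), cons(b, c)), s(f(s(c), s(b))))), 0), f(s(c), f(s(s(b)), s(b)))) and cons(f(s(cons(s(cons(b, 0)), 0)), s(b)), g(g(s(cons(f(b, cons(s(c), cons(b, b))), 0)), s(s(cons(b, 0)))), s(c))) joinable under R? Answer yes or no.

Reduce t₁ = cons(cons(s(g(cons(cons(cons(b, 0), cons(b, c)), cons(b, c)), s(f(s(c), s(b))))), 0), f(s(c), f(s(s(b)), s(b)))):
1. cons(cons(s(g(cons(cons(cons(b, 0), cons(b, c)), cons(b, c)), s(f(s(c), s(b))))), 0), f(s(c), f(s(s(b)), s(b))))  →  cons(cons(s(cons(b, 0)), 0), f(s(c), f(s(s(b)), s(b))))   [R2 at 1.1.1]
2. cons(cons(s(cons(b, 0)), 0), f(s(c), f(s(s(b)), s(b))))  →  cons(cons(s(cons(b, 0)), 0), f(s(c), s(b)))   [R1 at 2.2]
3. cons(cons(s(cons(b, 0)), 0), f(s(c), s(b)))  →  cons(cons(s(cons(b, 0)), 0), c)   [R1 at 2]

Reduce t₂ = cons(f(s(cons(s(cons(b, 0)), 0)), s(b)), g(g(s(cons(f(b, cons(s(c), cons(b, b))), 0)), s(s(cons(b, 0)))), s(c))):
1. cons(f(s(cons(s(cons(b, 0)), 0)), s(b)), g(g(s(cons(f(b, cons(s(c), cons(b, b))), 0)), s(s(cons(b, 0)))), s(c)))  →  cons(cons(s(cons(b, 0)), 0), g(g(s(cons(f(b, cons(s(c), cons(b, b))), 0)), s(s(cons(b, 0)))), s(c)))   [R1 at 1]
2. cons(cons(s(cons(b, 0)), 0), g(g(s(cons(f(b, cons(s(c), cons(b, b))), 0)), s(s(cons(b, 0)))), s(c)))  →  cons(cons(s(cons(b, 0)), 0), g(s(cons(b, 0)), s(c)))   [R3 at 2.1]
3. cons(cons(s(cons(b, 0)), 0), g(s(cons(b, 0)), s(c)))  →  cons(cons(s(cons(b, 0)), 0), c)   [R3 at 2]

yes — NF(t₁) = cons(cons(s(cons(b, 0)), 0), c), NF(t₂) = cons(cons(s(cons(b, 0)), 0), c)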